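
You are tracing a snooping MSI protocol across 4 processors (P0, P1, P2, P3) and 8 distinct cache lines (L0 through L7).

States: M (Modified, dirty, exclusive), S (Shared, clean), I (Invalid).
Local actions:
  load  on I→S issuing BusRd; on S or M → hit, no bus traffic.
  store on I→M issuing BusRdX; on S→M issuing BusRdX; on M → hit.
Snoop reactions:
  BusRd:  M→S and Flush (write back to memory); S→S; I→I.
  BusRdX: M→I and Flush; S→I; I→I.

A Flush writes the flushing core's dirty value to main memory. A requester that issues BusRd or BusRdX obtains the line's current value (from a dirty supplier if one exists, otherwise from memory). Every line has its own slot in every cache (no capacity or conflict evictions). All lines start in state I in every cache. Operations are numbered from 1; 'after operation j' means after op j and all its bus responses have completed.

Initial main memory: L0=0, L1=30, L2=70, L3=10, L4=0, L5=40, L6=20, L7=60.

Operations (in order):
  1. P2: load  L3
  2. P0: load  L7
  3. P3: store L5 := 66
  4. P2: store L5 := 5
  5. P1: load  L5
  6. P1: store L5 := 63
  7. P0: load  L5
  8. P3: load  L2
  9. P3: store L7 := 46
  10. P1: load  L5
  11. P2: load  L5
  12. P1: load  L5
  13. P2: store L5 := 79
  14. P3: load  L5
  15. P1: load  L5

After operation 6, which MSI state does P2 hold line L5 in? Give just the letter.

state = I

1. P2: load  L3  bus=[BusRd]  L3: P0=I P1=I P2=S P3=I  mem[L3]=10
2. P0: load  L7  bus=[BusRd]  L7: P0=S P1=I P2=I P3=I  mem[L7]=60
3. P3: store L5 := 66  bus=[BusRdX]  L5: P0=I P1=I P2=I P3=M  mem[L5]=40
4. P2: store L5 := 5  bus=[BusRdX,Flush]  L5: P0=I P1=I P2=M P3=I  mem[L5]=66
5. P1: load  L5  bus=[BusRd,Flush]  L5: P0=I P1=S P2=S P3=I  mem[L5]=5
6. P1: store L5 := 63  bus=[BusRdX]  L5: P0=I P1=M P2=I P3=I  mem[L5]=5
7. P0: load  L5  bus=[BusRd,Flush]  L5: P0=S P1=S P2=I P3=I  mem[L5]=63
8. P3: load  L2  bus=[BusRd]  L2: P0=I P1=I P2=I P3=S  mem[L2]=70
9. P3: store L7 := 46  bus=[BusRdX]  L7: P0=I P1=I P2=I P3=M  mem[L7]=60
10. P1: load  L5  bus=[-]  L5: P0=S P1=S P2=I P3=I  mem[L5]=63
11. P2: load  L5  bus=[BusRd]  L5: P0=S P1=S P2=S P3=I  mem[L5]=63
12. P1: load  L5  bus=[-]  L5: P0=S P1=S P2=S P3=I  mem[L5]=63
13. P2: store L5 := 79  bus=[BusRdX]  L5: P0=I P1=I P2=M P3=I  mem[L5]=63
14. P3: load  L5  bus=[BusRd,Flush]  L5: P0=I P1=I P2=S P3=S  mem[L5]=79
15. P1: load  L5  bus=[BusRd]  L5: P0=I P1=S P2=S P3=S  mem[L5]=79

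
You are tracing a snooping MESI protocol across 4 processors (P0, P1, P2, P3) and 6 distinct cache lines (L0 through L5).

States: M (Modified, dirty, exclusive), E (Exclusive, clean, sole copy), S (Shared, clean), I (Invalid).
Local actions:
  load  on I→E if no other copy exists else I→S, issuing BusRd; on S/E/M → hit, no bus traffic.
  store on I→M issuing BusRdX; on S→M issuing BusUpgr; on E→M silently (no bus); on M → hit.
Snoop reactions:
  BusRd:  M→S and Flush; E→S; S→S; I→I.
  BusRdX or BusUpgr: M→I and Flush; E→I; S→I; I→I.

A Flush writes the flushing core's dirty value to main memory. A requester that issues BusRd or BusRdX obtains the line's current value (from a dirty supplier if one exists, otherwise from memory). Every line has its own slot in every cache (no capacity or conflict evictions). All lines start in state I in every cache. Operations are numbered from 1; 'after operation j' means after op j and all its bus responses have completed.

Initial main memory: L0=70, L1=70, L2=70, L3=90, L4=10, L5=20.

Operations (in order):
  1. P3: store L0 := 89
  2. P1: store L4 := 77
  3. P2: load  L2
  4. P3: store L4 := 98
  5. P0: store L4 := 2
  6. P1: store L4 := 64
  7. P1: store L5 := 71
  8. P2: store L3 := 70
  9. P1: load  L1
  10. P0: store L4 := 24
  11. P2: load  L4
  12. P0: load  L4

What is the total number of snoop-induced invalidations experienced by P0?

invalidations = 1

  op1 P3: store L0 := 89 → I/I/I/M on L0; bus BusRdX; mem=70
  op2 P1: store L4 := 77 → I/M/I/I on L4; bus BusRdX; mem=10
  op3 P2: load  L2 → I/I/E/I on L2; bus BusRd; mem=70
  op4 P3: store L4 := 98 → I/I/I/M on L4; bus BusRdX Flush; mem=77
  op5 P0: store L4 := 2 → M/I/I/I on L4; bus BusRdX Flush; mem=98
  op6 P1: store L4 := 64 → I/M/I/I on L4; bus BusRdX Flush; mem=2
  op7 P1: store L5 := 71 → I/M/I/I on L5; bus BusRdX; mem=20
  op8 P2: store L3 := 70 → I/I/M/I on L3; bus BusRdX; mem=90
  op9 P1: load  L1 → I/E/I/I on L1; bus BusRd; mem=70
  op10 P0: store L4 := 24 → M/I/I/I on L4; bus BusRdX Flush; mem=64
  op11 P2: load  L4 → S/I/S/I on L4; bus BusRd Flush; mem=24
  op12 P0: load  L4 → S/I/S/I on L4; bus (none); mem=24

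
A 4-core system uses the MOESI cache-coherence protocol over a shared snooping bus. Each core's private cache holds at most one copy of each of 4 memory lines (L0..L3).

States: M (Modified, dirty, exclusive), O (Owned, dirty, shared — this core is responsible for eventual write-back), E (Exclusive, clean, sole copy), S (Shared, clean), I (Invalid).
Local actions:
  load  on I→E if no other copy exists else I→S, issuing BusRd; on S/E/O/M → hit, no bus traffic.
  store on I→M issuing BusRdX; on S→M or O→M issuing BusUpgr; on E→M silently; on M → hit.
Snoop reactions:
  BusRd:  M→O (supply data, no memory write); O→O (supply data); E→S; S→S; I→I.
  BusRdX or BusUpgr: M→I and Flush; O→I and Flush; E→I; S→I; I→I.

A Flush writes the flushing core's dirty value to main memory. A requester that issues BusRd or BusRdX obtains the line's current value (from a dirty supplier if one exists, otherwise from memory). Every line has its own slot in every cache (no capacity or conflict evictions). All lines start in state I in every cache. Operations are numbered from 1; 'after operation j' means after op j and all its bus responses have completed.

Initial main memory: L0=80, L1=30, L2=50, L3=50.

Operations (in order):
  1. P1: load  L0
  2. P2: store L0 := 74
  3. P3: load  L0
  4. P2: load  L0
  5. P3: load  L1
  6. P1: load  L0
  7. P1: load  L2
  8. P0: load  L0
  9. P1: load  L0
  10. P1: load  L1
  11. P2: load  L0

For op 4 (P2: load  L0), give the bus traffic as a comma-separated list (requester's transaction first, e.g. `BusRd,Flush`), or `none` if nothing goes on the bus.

bus = none

1. P1: load  L0  bus=[BusRd]  L0: P0=I P1=E P2=I P3=I  mem[L0]=80
2. P2: store L0 := 74  bus=[BusRdX]  L0: P0=I P1=I P2=M P3=I  mem[L0]=80
3. P3: load  L0  bus=[BusRd]  L0: P0=I P1=I P2=O P3=S  mem[L0]=80
4. P2: load  L0  bus=[-]  L0: P0=I P1=I P2=O P3=S  mem[L0]=80
5. P3: load  L1  bus=[BusRd]  L1: P0=I P1=I P2=I P3=E  mem[L1]=30
6. P1: load  L0  bus=[BusRd]  L0: P0=I P1=S P2=O P3=S  mem[L0]=80
7. P1: load  L2  bus=[BusRd]  L2: P0=I P1=E P2=I P3=I  mem[L2]=50
8. P0: load  L0  bus=[BusRd]  L0: P0=S P1=S P2=O P3=S  mem[L0]=80
9. P1: load  L0  bus=[-]  L0: P0=S P1=S P2=O P3=S  mem[L0]=80
10. P1: load  L1  bus=[BusRd]  L1: P0=I P1=S P2=I P3=S  mem[L1]=30
11. P2: load  L0  bus=[-]  L0: P0=S P1=S P2=O P3=S  mem[L0]=80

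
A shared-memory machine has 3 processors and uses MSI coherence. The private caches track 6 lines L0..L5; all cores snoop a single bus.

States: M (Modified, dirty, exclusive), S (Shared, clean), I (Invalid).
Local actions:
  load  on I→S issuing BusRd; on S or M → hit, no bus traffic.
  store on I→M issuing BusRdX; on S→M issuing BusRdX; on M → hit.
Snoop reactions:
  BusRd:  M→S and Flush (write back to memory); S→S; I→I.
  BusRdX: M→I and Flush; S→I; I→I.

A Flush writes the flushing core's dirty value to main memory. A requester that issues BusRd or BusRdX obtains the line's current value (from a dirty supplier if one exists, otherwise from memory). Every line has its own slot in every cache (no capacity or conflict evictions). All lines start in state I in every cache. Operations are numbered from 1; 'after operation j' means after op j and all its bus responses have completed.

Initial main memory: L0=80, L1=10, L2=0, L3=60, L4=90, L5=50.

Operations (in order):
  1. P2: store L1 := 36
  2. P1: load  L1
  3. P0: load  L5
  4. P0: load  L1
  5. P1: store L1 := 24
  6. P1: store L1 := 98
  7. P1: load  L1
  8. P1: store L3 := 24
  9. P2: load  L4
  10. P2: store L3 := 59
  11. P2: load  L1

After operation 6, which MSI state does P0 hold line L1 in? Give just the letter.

step 1: P2: store L1 := 36  ⟶  IIM  (L1)  txn=BusRdX  M[L1]=10
step 2: P1: load  L1  ⟶  ISS  (L1)  txn=BusRd+Flush  M[L1]=36
step 3: P0: load  L5  ⟶  SII  (L5)  txn=BusRd  M[L5]=50
step 4: P0: load  L1  ⟶  SSS  (L1)  txn=BusRd  M[L1]=36
step 5: P1: store L1 := 24  ⟶  IMI  (L1)  txn=BusRdX  M[L1]=36
step 6: P1: store L1 := 98  ⟶  IMI  (L1)  txn=∅  M[L1]=36
step 7: P1: load  L1  ⟶  IMI  (L1)  txn=∅  M[L1]=36
step 8: P1: store L3 := 24  ⟶  IMI  (L3)  txn=BusRdX  M[L3]=60
step 9: P2: load  L4  ⟶  IIS  (L4)  txn=BusRd  M[L4]=90
step 10: P2: store L3 := 59  ⟶  IIM  (L3)  txn=BusRdX+Flush  M[L3]=24
step 11: P2: load  L1  ⟶  ISS  (L1)  txn=BusRd+Flush  M[L1]=98

state = I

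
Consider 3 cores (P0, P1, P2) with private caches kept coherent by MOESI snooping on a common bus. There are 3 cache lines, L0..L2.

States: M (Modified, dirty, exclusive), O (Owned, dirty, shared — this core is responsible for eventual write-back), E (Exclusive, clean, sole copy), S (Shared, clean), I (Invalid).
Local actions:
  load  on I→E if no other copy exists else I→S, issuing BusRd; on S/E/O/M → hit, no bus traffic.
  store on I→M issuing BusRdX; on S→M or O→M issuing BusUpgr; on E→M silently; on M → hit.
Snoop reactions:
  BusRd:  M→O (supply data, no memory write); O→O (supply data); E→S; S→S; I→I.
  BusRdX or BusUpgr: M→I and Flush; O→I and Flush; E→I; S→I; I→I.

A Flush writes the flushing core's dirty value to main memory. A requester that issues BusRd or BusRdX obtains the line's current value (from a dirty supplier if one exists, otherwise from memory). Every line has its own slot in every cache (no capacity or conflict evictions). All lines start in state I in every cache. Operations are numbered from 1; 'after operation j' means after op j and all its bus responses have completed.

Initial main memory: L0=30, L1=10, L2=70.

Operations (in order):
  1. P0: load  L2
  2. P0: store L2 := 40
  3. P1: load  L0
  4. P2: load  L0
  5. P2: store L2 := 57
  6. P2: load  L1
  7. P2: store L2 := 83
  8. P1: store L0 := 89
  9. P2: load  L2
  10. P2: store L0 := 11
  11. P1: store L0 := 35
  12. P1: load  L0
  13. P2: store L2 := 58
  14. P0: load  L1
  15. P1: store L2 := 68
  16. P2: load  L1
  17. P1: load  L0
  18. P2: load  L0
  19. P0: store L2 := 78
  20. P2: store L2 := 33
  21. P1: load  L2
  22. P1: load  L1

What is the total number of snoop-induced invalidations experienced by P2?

  op1 P0: load  L2 → E/I/I on L2; bus BusRd; mem=70
  op2 P0: store L2 := 40 → M/I/I on L2; bus (none); mem=70
  op3 P1: load  L0 → I/E/I on L0; bus BusRd; mem=30
  op4 P2: load  L0 → I/S/S on L0; bus BusRd; mem=30
  op5 P2: store L2 := 57 → I/I/M on L2; bus BusRdX Flush; mem=40
  op6 P2: load  L1 → I/I/E on L1; bus BusRd; mem=10
  op7 P2: store L2 := 83 → I/I/M on L2; bus (none); mem=40
  op8 P1: store L0 := 89 → I/M/I on L0; bus BusUpgr; mem=30
  op9 P2: load  L2 → I/I/M on L2; bus (none); mem=40
  op10 P2: store L0 := 11 → I/I/M on L0; bus BusRdX Flush; mem=89
  op11 P1: store L0 := 35 → I/M/I on L0; bus BusRdX Flush; mem=11
  op12 P1: load  L0 → I/M/I on L0; bus (none); mem=11
  op13 P2: store L2 := 58 → I/I/M on L2; bus (none); mem=40
  op14 P0: load  L1 → S/I/S on L1; bus BusRd; mem=10
  op15 P1: store L2 := 68 → I/M/I on L2; bus BusRdX Flush; mem=58
  op16 P2: load  L1 → S/I/S on L1; bus (none); mem=10
  op17 P1: load  L0 → I/M/I on L0; bus (none); mem=11
  op18 P2: load  L0 → I/O/S on L0; bus BusRd; mem=11
  op19 P0: store L2 := 78 → M/I/I on L2; bus BusRdX Flush; mem=68
  op20 P2: store L2 := 33 → I/I/M on L2; bus BusRdX Flush; mem=78
  op21 P1: load  L2 → I/S/O on L2; bus BusRd; mem=78
  op22 P1: load  L1 → S/S/S on L1; bus BusRd; mem=10

invalidations = 3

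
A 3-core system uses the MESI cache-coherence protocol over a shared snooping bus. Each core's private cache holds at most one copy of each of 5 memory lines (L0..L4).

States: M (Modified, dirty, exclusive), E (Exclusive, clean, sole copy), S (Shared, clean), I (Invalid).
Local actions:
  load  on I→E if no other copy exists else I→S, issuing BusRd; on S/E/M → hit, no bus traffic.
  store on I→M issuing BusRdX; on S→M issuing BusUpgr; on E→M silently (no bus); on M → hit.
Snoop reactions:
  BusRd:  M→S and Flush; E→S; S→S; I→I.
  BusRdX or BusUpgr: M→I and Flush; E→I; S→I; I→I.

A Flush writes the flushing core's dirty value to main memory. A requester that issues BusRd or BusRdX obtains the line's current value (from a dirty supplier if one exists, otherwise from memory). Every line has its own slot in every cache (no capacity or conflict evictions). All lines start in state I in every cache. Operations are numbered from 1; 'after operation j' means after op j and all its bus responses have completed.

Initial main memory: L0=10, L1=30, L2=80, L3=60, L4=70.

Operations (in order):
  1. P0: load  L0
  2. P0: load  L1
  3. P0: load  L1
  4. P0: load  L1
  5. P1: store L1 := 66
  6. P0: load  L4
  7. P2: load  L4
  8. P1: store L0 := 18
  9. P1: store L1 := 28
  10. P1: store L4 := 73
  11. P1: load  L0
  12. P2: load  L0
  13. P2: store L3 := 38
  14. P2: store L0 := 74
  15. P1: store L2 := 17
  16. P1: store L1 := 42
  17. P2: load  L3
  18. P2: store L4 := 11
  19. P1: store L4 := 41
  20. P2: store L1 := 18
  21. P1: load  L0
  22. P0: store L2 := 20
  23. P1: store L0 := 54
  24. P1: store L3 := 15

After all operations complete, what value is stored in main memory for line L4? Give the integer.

1. P0: load  L0  bus=[BusRd]  L0: P0=E P1=I P2=I  mem[L0]=10
2. P0: load  L1  bus=[BusRd]  L1: P0=E P1=I P2=I  mem[L1]=30
3. P0: load  L1  bus=[-]  L1: P0=E P1=I P2=I  mem[L1]=30
4. P0: load  L1  bus=[-]  L1: P0=E P1=I P2=I  mem[L1]=30
5. P1: store L1 := 66  bus=[BusRdX]  L1: P0=I P1=M P2=I  mem[L1]=30
6. P0: load  L4  bus=[BusRd]  L4: P0=E P1=I P2=I  mem[L4]=70
7. P2: load  L4  bus=[BusRd]  L4: P0=S P1=I P2=S  mem[L4]=70
8. P1: store L0 := 18  bus=[BusRdX]  L0: P0=I P1=M P2=I  mem[L0]=10
9. P1: store L1 := 28  bus=[-]  L1: P0=I P1=M P2=I  mem[L1]=30
10. P1: store L4 := 73  bus=[BusRdX]  L4: P0=I P1=M P2=I  mem[L4]=70
11. P1: load  L0  bus=[-]  L0: P0=I P1=M P2=I  mem[L0]=10
12. P2: load  L0  bus=[BusRd,Flush]  L0: P0=I P1=S P2=S  mem[L0]=18
13. P2: store L3 := 38  bus=[BusRdX]  L3: P0=I P1=I P2=M  mem[L3]=60
14. P2: store L0 := 74  bus=[BusUpgr]  L0: P0=I P1=I P2=M  mem[L0]=18
15. P1: store L2 := 17  bus=[BusRdX]  L2: P0=I P1=M P2=I  mem[L2]=80
16. P1: store L1 := 42  bus=[-]  L1: P0=I P1=M P2=I  mem[L1]=30
17. P2: load  L3  bus=[-]  L3: P0=I P1=I P2=M  mem[L3]=60
18. P2: store L4 := 11  bus=[BusRdX,Flush]  L4: P0=I P1=I P2=M  mem[L4]=73
19. P1: store L4 := 41  bus=[BusRdX,Flush]  L4: P0=I P1=M P2=I  mem[L4]=11
20. P2: store L1 := 18  bus=[BusRdX,Flush]  L1: P0=I P1=I P2=M  mem[L1]=42
21. P1: load  L0  bus=[BusRd,Flush]  L0: P0=I P1=S P2=S  mem[L0]=74
22. P0: store L2 := 20  bus=[BusRdX,Flush]  L2: P0=M P1=I P2=I  mem[L2]=17
23. P1: store L0 := 54  bus=[BusUpgr]  L0: P0=I P1=M P2=I  mem[L0]=74
24. P1: store L3 := 15  bus=[BusRdX,Flush]  L3: P0=I P1=M P2=I  mem[L3]=38

memory[L4] = 11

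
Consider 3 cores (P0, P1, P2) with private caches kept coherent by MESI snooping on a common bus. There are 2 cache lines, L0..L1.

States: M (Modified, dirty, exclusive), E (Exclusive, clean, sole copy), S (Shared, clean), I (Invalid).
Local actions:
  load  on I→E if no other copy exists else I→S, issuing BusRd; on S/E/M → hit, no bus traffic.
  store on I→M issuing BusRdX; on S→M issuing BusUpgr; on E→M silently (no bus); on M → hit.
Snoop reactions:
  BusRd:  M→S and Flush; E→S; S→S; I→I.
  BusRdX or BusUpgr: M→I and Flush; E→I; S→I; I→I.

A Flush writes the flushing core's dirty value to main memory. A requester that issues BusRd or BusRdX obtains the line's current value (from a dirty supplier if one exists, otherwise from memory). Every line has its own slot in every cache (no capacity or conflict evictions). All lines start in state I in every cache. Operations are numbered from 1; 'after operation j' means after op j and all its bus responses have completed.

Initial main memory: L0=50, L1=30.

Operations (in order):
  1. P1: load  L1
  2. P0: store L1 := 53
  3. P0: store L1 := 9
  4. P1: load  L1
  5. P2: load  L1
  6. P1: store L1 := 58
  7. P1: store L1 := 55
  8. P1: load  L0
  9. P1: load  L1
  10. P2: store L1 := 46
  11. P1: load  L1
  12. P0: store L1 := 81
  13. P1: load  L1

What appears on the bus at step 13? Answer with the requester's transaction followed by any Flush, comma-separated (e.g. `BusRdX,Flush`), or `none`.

bus = BusRd,Flush

  op1 P1: load  L1 → I/E/I on L1; bus BusRd; mem=30
  op2 P0: store L1 := 53 → M/I/I on L1; bus BusRdX; mem=30
  op3 P0: store L1 := 9 → M/I/I on L1; bus (none); mem=30
  op4 P1: load  L1 → S/S/I on L1; bus BusRd Flush; mem=9
  op5 P2: load  L1 → S/S/S on L1; bus BusRd; mem=9
  op6 P1: store L1 := 58 → I/M/I on L1; bus BusUpgr; mem=9
  op7 P1: store L1 := 55 → I/M/I on L1; bus (none); mem=9
  op8 P1: load  L0 → I/E/I on L0; bus BusRd; mem=50
  op9 P1: load  L1 → I/M/I on L1; bus (none); mem=9
  op10 P2: store L1 := 46 → I/I/M on L1; bus BusRdX Flush; mem=55
  op11 P1: load  L1 → I/S/S on L1; bus BusRd Flush; mem=46
  op12 P0: store L1 := 81 → M/I/I on L1; bus BusRdX; mem=46
  op13 P1: load  L1 → S/S/I on L1; bus BusRd Flush; mem=81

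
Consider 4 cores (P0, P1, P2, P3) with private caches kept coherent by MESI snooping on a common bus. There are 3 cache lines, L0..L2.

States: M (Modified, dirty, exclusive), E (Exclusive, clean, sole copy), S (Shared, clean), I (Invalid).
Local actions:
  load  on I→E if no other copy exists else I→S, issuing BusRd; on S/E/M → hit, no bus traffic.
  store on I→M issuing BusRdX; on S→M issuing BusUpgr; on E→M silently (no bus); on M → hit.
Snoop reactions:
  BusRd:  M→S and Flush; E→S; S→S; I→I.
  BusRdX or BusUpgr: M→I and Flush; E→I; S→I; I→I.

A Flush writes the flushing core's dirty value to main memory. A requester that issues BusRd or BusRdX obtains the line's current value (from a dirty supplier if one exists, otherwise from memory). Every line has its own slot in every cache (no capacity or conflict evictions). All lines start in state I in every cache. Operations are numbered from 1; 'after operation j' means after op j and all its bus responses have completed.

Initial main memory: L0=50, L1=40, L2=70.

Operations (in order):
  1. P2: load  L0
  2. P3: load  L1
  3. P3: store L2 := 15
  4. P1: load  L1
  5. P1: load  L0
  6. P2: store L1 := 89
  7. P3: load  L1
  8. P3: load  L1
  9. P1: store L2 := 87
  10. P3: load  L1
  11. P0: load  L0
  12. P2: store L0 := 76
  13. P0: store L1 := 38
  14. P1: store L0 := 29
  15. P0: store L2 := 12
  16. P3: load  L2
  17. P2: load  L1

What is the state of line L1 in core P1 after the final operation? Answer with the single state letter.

[1] P2: load  L0 | P0:I, P1:I, P2:E(50), P3:I | bus: BusRd
[2] P3: load  L1 | P0:I, P1:I, P2:I, P3:E(40) | bus: BusRd
[3] P3: store L2 := 15 | P0:I, P1:I, P2:I, P3:M(15) | bus: BusRdX
[4] P1: load  L1 | P0:I, P1:S(40), P2:I, P3:S(40) | bus: BusRd
[5] P1: load  L0 | P0:I, P1:S(50), P2:S(50), P3:I | bus: BusRd
[6] P2: store L1 := 89 | P0:I, P1:I, P2:M(89), P3:I | bus: BusRdX
[7] P3: load  L1 | P0:I, P1:I, P2:S(89), P3:S(89) | bus: BusRd,Flush
[8] P3: load  L1 | P0:I, P1:I, P2:S(89), P3:S(89) | bus: none
[9] P1: store L2 := 87 | P0:I, P1:M(87), P2:I, P3:I | bus: BusRdX,Flush
[10] P3: load  L1 | P0:I, P1:I, P2:S(89), P3:S(89) | bus: none
[11] P0: load  L0 | P0:S(50), P1:S(50), P2:S(50), P3:I | bus: BusRd
[12] P2: store L0 := 76 | P0:I, P1:I, P2:M(76), P3:I | bus: BusUpgr
[13] P0: store L1 := 38 | P0:M(38), P1:I, P2:I, P3:I | bus: BusRdX
[14] P1: store L0 := 29 | P0:I, P1:M(29), P2:I, P3:I | bus: BusRdX,Flush
[15] P0: store L2 := 12 | P0:M(12), P1:I, P2:I, P3:I | bus: BusRdX,Flush
[16] P3: load  L2 | P0:S(12), P1:I, P2:I, P3:S(12) | bus: BusRd,Flush
[17] P2: load  L1 | P0:S(38), P1:I, P2:S(38), P3:I | bus: BusRd,Flush

state = I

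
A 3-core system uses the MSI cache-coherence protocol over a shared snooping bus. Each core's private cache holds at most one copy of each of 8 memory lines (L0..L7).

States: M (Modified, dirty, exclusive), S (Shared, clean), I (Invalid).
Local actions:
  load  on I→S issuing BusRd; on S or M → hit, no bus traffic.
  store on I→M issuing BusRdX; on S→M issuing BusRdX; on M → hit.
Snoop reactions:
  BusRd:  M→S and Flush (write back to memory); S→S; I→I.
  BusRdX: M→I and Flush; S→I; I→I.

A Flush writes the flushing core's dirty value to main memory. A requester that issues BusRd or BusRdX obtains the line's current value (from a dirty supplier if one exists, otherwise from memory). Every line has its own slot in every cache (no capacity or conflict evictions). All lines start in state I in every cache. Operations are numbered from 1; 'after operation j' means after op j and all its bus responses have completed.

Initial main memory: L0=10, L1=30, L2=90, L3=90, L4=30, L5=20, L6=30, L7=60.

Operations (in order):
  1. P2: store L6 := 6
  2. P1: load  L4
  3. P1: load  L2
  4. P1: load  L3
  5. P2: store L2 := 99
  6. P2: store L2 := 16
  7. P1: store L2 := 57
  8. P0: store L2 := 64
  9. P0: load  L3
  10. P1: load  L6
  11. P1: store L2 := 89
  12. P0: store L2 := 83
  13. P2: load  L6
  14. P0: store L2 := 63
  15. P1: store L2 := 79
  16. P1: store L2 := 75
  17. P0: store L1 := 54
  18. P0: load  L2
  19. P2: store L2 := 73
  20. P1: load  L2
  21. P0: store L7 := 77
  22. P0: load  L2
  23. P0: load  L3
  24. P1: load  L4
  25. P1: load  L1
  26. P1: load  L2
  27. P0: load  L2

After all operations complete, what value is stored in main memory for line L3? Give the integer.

memory[L3] = 90

step 1: P2: store L6 := 6  ⟶  IIM  (L6)  txn=BusRdX  M[L6]=30
step 2: P1: load  L4  ⟶  ISI  (L4)  txn=BusRd  M[L4]=30
step 3: P1: load  L2  ⟶  ISI  (L2)  txn=BusRd  M[L2]=90
step 4: P1: load  L3  ⟶  ISI  (L3)  txn=BusRd  M[L3]=90
step 5: P2: store L2 := 99  ⟶  IIM  (L2)  txn=BusRdX  M[L2]=90
step 6: P2: store L2 := 16  ⟶  IIM  (L2)  txn=∅  M[L2]=90
step 7: P1: store L2 := 57  ⟶  IMI  (L2)  txn=BusRdX+Flush  M[L2]=16
step 8: P0: store L2 := 64  ⟶  MII  (L2)  txn=BusRdX+Flush  M[L2]=57
step 9: P0: load  L3  ⟶  SSI  (L3)  txn=BusRd  M[L3]=90
step 10: P1: load  L6  ⟶  ISS  (L6)  txn=BusRd+Flush  M[L6]=6
step 11: P1: store L2 := 89  ⟶  IMI  (L2)  txn=BusRdX+Flush  M[L2]=64
step 12: P0: store L2 := 83  ⟶  MII  (L2)  txn=BusRdX+Flush  M[L2]=89
step 13: P2: load  L6  ⟶  ISS  (L6)  txn=∅  M[L6]=6
step 14: P0: store L2 := 63  ⟶  MII  (L2)  txn=∅  M[L2]=89
step 15: P1: store L2 := 79  ⟶  IMI  (L2)  txn=BusRdX+Flush  M[L2]=63
step 16: P1: store L2 := 75  ⟶  IMI  (L2)  txn=∅  M[L2]=63
step 17: P0: store L1 := 54  ⟶  MII  (L1)  txn=BusRdX  M[L1]=30
step 18: P0: load  L2  ⟶  SSI  (L2)  txn=BusRd+Flush  M[L2]=75
step 19: P2: store L2 := 73  ⟶  IIM  (L2)  txn=BusRdX  M[L2]=75
step 20: P1: load  L2  ⟶  ISS  (L2)  txn=BusRd+Flush  M[L2]=73
step 21: P0: store L7 := 77  ⟶  MII  (L7)  txn=BusRdX  M[L7]=60
step 22: P0: load  L2  ⟶  SSS  (L2)  txn=BusRd  M[L2]=73
step 23: P0: load  L3  ⟶  SSI  (L3)  txn=∅  M[L3]=90
step 24: P1: load  L4  ⟶  ISI  (L4)  txn=∅  M[L4]=30
step 25: P1: load  L1  ⟶  SSI  (L1)  txn=BusRd+Flush  M[L1]=54
step 26: P1: load  L2  ⟶  SSS  (L2)  txn=∅  M[L2]=73
step 27: P0: load  L2  ⟶  SSS  (L2)  txn=∅  M[L2]=73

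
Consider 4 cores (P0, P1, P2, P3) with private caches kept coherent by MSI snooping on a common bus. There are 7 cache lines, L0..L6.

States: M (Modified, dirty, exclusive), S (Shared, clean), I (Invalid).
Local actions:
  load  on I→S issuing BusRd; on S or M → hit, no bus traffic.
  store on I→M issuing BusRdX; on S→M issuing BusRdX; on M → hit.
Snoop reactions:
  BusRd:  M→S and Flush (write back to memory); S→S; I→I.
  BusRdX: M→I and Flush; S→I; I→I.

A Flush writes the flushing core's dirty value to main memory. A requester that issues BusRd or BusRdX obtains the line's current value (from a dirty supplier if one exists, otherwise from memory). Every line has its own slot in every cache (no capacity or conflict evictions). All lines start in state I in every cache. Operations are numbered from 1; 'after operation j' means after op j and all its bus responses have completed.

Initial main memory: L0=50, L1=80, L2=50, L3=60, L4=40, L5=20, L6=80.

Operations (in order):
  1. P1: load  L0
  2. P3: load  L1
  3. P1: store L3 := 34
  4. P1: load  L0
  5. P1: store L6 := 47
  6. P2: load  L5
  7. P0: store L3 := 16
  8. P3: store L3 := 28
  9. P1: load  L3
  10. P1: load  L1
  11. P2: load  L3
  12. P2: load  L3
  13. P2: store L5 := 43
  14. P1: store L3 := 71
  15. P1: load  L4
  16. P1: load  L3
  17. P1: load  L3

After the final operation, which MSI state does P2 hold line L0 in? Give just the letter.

state = I

1. P1: load  L0  bus=[BusRd]  L0: P0=I P1=S P2=I P3=I  mem[L0]=50
2. P3: load  L1  bus=[BusRd]  L1: P0=I P1=I P2=I P3=S  mem[L1]=80
3. P1: store L3 := 34  bus=[BusRdX]  L3: P0=I P1=M P2=I P3=I  mem[L3]=60
4. P1: load  L0  bus=[-]  L0: P0=I P1=S P2=I P3=I  mem[L0]=50
5. P1: store L6 := 47  bus=[BusRdX]  L6: P0=I P1=M P2=I P3=I  mem[L6]=80
6. P2: load  L5  bus=[BusRd]  L5: P0=I P1=I P2=S P3=I  mem[L5]=20
7. P0: store L3 := 16  bus=[BusRdX,Flush]  L3: P0=M P1=I P2=I P3=I  mem[L3]=34
8. P3: store L3 := 28  bus=[BusRdX,Flush]  L3: P0=I P1=I P2=I P3=M  mem[L3]=16
9. P1: load  L3  bus=[BusRd,Flush]  L3: P0=I P1=S P2=I P3=S  mem[L3]=28
10. P1: load  L1  bus=[BusRd]  L1: P0=I P1=S P2=I P3=S  mem[L1]=80
11. P2: load  L3  bus=[BusRd]  L3: P0=I P1=S P2=S P3=S  mem[L3]=28
12. P2: load  L3  bus=[-]  L3: P0=I P1=S P2=S P3=S  mem[L3]=28
13. P2: store L5 := 43  bus=[BusRdX]  L5: P0=I P1=I P2=M P3=I  mem[L5]=20
14. P1: store L3 := 71  bus=[BusRdX]  L3: P0=I P1=M P2=I P3=I  mem[L3]=28
15. P1: load  L4  bus=[BusRd]  L4: P0=I P1=S P2=I P3=I  mem[L4]=40
16. P1: load  L3  bus=[-]  L3: P0=I P1=M P2=I P3=I  mem[L3]=28
17. P1: load  L3  bus=[-]  L3: P0=I P1=M P2=I P3=I  mem[L3]=28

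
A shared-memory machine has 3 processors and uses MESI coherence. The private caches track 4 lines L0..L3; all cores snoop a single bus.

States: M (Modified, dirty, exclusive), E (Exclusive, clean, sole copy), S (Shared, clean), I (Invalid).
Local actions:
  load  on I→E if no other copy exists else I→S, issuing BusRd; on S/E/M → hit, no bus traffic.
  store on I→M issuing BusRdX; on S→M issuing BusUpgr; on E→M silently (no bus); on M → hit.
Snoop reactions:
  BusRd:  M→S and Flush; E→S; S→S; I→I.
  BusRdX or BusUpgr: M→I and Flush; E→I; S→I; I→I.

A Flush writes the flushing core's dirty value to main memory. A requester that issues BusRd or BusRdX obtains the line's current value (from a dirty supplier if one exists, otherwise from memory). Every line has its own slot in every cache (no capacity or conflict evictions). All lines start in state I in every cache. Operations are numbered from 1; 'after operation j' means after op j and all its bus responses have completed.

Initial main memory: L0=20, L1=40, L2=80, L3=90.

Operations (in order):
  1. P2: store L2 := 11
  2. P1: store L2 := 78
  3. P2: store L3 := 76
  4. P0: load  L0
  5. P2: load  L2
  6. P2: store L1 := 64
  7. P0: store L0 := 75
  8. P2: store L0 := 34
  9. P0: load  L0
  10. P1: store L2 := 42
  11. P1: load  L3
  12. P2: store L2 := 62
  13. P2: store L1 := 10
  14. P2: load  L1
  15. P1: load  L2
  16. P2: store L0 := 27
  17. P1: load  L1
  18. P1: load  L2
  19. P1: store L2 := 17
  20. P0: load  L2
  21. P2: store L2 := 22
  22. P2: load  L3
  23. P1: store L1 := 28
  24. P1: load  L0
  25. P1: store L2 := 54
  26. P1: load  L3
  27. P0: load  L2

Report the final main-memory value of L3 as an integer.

memory[L3] = 76

  op1 P2: store L2 := 11 → I/I/M on L2; bus BusRdX; mem=80
  op2 P1: store L2 := 78 → I/M/I on L2; bus BusRdX Flush; mem=11
  op3 P2: store L3 := 76 → I/I/M on L3; bus BusRdX; mem=90
  op4 P0: load  L0 → E/I/I on L0; bus BusRd; mem=20
  op5 P2: load  L2 → I/S/S on L2; bus BusRd Flush; mem=78
  op6 P2: store L1 := 64 → I/I/M on L1; bus BusRdX; mem=40
  op7 P0: store L0 := 75 → M/I/I on L0; bus (none); mem=20
  op8 P2: store L0 := 34 → I/I/M on L0; bus BusRdX Flush; mem=75
  op9 P0: load  L0 → S/I/S on L0; bus BusRd Flush; mem=34
  op10 P1: store L2 := 42 → I/M/I on L2; bus BusUpgr; mem=78
  op11 P1: load  L3 → I/S/S on L3; bus BusRd Flush; mem=76
  op12 P2: store L2 := 62 → I/I/M on L2; bus BusRdX Flush; mem=42
  op13 P2: store L1 := 10 → I/I/M on L1; bus (none); mem=40
  op14 P2: load  L1 → I/I/M on L1; bus (none); mem=40
  op15 P1: load  L2 → I/S/S on L2; bus BusRd Flush; mem=62
  op16 P2: store L0 := 27 → I/I/M on L0; bus BusUpgr; mem=34
  op17 P1: load  L1 → I/S/S on L1; bus BusRd Flush; mem=10
  op18 P1: load  L2 → I/S/S on L2; bus (none); mem=62
  op19 P1: store L2 := 17 → I/M/I on L2; bus BusUpgr; mem=62
  op20 P0: load  L2 → S/S/I on L2; bus BusRd Flush; mem=17
  op21 P2: store L2 := 22 → I/I/M on L2; bus BusRdX; mem=17
  op22 P2: load  L3 → I/S/S on L3; bus (none); mem=76
  op23 P1: store L1 := 28 → I/M/I on L1; bus BusUpgr; mem=10
  op24 P1: load  L0 → I/S/S on L0; bus BusRd Flush; mem=27
  op25 P1: store L2 := 54 → I/M/I on L2; bus BusRdX Flush; mem=22
  op26 P1: load  L3 → I/S/S on L3; bus (none); mem=76
  op27 P0: load  L2 → S/S/I on L2; bus BusRd Flush; mem=54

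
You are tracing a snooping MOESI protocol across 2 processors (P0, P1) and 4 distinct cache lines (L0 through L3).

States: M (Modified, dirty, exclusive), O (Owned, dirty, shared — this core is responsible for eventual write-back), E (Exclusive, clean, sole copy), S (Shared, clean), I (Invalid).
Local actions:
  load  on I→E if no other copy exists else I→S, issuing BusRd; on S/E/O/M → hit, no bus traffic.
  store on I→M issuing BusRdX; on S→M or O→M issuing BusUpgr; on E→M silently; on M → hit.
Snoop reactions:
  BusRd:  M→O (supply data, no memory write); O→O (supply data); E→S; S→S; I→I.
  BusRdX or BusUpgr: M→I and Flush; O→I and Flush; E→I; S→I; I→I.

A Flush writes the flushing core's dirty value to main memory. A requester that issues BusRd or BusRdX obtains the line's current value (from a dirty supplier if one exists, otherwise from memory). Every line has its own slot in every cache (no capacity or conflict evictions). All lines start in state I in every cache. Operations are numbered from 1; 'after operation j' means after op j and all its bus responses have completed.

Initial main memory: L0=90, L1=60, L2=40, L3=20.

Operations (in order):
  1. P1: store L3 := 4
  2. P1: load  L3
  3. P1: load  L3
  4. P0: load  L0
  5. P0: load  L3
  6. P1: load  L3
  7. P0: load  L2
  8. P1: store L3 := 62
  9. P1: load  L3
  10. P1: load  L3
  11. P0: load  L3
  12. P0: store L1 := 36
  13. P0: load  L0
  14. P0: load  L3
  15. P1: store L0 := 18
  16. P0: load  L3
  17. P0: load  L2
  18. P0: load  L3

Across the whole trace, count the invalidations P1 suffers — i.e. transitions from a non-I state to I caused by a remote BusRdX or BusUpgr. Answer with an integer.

1. P1: store L3 := 4  bus=[BusRdX]  L3: P0=I P1=M  mem[L3]=20
2. P1: load  L3  bus=[-]  L3: P0=I P1=M  mem[L3]=20
3. P1: load  L3  bus=[-]  L3: P0=I P1=M  mem[L3]=20
4. P0: load  L0  bus=[BusRd]  L0: P0=E P1=I  mem[L0]=90
5. P0: load  L3  bus=[BusRd]  L3: P0=S P1=O  mem[L3]=20
6. P1: load  L3  bus=[-]  L3: P0=S P1=O  mem[L3]=20
7. P0: load  L2  bus=[BusRd]  L2: P0=E P1=I  mem[L2]=40
8. P1: store L3 := 62  bus=[BusUpgr]  L3: P0=I P1=M  mem[L3]=20
9. P1: load  L3  bus=[-]  L3: P0=I P1=M  mem[L3]=20
10. P1: load  L3  bus=[-]  L3: P0=I P1=M  mem[L3]=20
11. P0: load  L3  bus=[BusRd]  L3: P0=S P1=O  mem[L3]=20
12. P0: store L1 := 36  bus=[BusRdX]  L1: P0=M P1=I  mem[L1]=60
13. P0: load  L0  bus=[-]  L0: P0=E P1=I  mem[L0]=90
14. P0: load  L3  bus=[-]  L3: P0=S P1=O  mem[L3]=20
15. P1: store L0 := 18  bus=[BusRdX]  L0: P0=I P1=M  mem[L0]=90
16. P0: load  L3  bus=[-]  L3: P0=S P1=O  mem[L3]=20
17. P0: load  L2  bus=[-]  L2: P0=E P1=I  mem[L2]=40
18. P0: load  L3  bus=[-]  L3: P0=S P1=O  mem[L3]=20

invalidations = 0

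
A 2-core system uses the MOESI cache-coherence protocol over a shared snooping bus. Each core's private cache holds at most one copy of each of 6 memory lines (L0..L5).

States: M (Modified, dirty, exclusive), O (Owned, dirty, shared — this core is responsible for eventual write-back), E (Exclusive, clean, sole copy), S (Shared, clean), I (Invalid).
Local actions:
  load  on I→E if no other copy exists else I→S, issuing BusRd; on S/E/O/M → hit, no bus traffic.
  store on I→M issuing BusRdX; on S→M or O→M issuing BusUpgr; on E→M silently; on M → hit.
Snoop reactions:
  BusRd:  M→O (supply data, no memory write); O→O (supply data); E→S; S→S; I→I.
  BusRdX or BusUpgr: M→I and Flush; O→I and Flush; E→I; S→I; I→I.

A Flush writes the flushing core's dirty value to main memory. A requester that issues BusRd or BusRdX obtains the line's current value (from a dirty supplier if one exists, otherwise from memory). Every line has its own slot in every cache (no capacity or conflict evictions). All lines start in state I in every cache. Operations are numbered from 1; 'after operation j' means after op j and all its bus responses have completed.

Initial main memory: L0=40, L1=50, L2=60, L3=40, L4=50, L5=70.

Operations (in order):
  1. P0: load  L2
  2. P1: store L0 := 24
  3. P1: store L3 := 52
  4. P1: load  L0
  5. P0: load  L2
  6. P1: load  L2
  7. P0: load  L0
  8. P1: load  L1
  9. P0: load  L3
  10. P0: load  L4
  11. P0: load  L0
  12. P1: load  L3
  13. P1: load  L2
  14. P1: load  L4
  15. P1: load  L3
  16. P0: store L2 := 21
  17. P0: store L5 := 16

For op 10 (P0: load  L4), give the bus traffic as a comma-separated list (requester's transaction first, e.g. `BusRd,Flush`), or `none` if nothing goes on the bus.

1. P0: load  L2  bus=[BusRd]  L2: P0=E P1=I  mem[L2]=60
2. P1: store L0 := 24  bus=[BusRdX]  L0: P0=I P1=M  mem[L0]=40
3. P1: store L3 := 52  bus=[BusRdX]  L3: P0=I P1=M  mem[L3]=40
4. P1: load  L0  bus=[-]  L0: P0=I P1=M  mem[L0]=40
5. P0: load  L2  bus=[-]  L2: P0=E P1=I  mem[L2]=60
6. P1: load  L2  bus=[BusRd]  L2: P0=S P1=S  mem[L2]=60
7. P0: load  L0  bus=[BusRd]  L0: P0=S P1=O  mem[L0]=40
8. P1: load  L1  bus=[BusRd]  L1: P0=I P1=E  mem[L1]=50
9. P0: load  L3  bus=[BusRd]  L3: P0=S P1=O  mem[L3]=40
10. P0: load  L4  bus=[BusRd]  L4: P0=E P1=I  mem[L4]=50
11. P0: load  L0  bus=[-]  L0: P0=S P1=O  mem[L0]=40
12. P1: load  L3  bus=[-]  L3: P0=S P1=O  mem[L3]=40
13. P1: load  L2  bus=[-]  L2: P0=S P1=S  mem[L2]=60
14. P1: load  L4  bus=[BusRd]  L4: P0=S P1=S  mem[L4]=50
15. P1: load  L3  bus=[-]  L3: P0=S P1=O  mem[L3]=40
16. P0: store L2 := 21  bus=[BusUpgr]  L2: P0=M P1=I  mem[L2]=60
17. P0: store L5 := 16  bus=[BusRdX]  L5: P0=M P1=I  mem[L5]=70

bus = BusRd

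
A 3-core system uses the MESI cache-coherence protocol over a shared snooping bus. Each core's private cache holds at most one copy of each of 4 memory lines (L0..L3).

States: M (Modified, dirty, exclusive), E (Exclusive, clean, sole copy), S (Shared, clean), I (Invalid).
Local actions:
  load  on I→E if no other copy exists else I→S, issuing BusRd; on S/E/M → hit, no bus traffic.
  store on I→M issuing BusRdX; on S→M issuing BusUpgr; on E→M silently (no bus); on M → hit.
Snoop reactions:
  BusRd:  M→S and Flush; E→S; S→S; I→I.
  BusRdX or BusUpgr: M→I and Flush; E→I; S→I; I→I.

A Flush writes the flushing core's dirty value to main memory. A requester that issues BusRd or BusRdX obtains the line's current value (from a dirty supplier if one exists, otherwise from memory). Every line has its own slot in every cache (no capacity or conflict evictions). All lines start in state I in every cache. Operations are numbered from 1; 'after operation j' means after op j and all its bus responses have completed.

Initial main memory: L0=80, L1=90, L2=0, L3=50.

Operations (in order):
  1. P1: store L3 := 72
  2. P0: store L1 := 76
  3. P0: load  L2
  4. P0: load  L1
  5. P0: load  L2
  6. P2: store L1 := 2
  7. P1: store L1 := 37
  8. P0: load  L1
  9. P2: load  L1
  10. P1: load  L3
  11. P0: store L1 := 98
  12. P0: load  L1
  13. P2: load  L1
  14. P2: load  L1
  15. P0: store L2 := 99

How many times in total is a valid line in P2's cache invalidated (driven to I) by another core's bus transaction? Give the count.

invalidations = 2

[1] P1: store L3 := 72 | P0:I, P1:M(72), P2:I | bus: BusRdX
[2] P0: store L1 := 76 | P0:M(76), P1:I, P2:I | bus: BusRdX
[3] P0: load  L2 | P0:E(0), P1:I, P2:I | bus: BusRd
[4] P0: load  L1 | P0:M(76), P1:I, P2:I | bus: none
[5] P0: load  L2 | P0:E(0), P1:I, P2:I | bus: none
[6] P2: store L1 := 2 | P0:I, P1:I, P2:M(2) | bus: BusRdX,Flush
[7] P1: store L1 := 37 | P0:I, P1:M(37), P2:I | bus: BusRdX,Flush
[8] P0: load  L1 | P0:S(37), P1:S(37), P2:I | bus: BusRd,Flush
[9] P2: load  L1 | P0:S(37), P1:S(37), P2:S(37) | bus: BusRd
[10] P1: load  L3 | P0:I, P1:M(72), P2:I | bus: none
[11] P0: store L1 := 98 | P0:M(98), P1:I, P2:I | bus: BusUpgr
[12] P0: load  L1 | P0:M(98), P1:I, P2:I | bus: none
[13] P2: load  L1 | P0:S(98), P1:I, P2:S(98) | bus: BusRd,Flush
[14] P2: load  L1 | P0:S(98), P1:I, P2:S(98) | bus: none
[15] P0: store L2 := 99 | P0:M(99), P1:I, P2:I | bus: none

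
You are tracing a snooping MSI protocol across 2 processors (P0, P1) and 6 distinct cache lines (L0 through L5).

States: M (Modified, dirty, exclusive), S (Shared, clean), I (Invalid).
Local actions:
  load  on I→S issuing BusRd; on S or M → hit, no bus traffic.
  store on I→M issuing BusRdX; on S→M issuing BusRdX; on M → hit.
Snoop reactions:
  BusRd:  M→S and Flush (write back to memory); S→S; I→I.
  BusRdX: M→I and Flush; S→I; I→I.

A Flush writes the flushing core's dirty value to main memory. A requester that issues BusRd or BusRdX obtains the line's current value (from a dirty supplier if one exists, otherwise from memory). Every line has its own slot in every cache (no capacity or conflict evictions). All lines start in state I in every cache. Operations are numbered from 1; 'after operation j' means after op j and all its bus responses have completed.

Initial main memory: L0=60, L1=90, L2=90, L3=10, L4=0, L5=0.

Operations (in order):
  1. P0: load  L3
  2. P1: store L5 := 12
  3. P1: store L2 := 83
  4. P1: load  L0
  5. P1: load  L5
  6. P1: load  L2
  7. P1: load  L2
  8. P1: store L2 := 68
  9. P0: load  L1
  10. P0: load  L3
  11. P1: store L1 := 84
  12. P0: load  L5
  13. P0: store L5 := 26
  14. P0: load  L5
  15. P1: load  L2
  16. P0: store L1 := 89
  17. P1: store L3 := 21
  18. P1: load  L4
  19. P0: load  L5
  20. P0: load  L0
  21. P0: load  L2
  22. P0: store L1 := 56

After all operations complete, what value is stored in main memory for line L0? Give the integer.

memory[L0] = 60

1. P0: load  L3  bus=[BusRd]  L3: P0=S P1=I  mem[L3]=10
2. P1: store L5 := 12  bus=[BusRdX]  L5: P0=I P1=M  mem[L5]=0
3. P1: store L2 := 83  bus=[BusRdX]  L2: P0=I P1=M  mem[L2]=90
4. P1: load  L0  bus=[BusRd]  L0: P0=I P1=S  mem[L0]=60
5. P1: load  L5  bus=[-]  L5: P0=I P1=M  mem[L5]=0
6. P1: load  L2  bus=[-]  L2: P0=I P1=M  mem[L2]=90
7. P1: load  L2  bus=[-]  L2: P0=I P1=M  mem[L2]=90
8. P1: store L2 := 68  bus=[-]  L2: P0=I P1=M  mem[L2]=90
9. P0: load  L1  bus=[BusRd]  L1: P0=S P1=I  mem[L1]=90
10. P0: load  L3  bus=[-]  L3: P0=S P1=I  mem[L3]=10
11. P1: store L1 := 84  bus=[BusRdX]  L1: P0=I P1=M  mem[L1]=90
12. P0: load  L5  bus=[BusRd,Flush]  L5: P0=S P1=S  mem[L5]=12
13. P0: store L5 := 26  bus=[BusRdX]  L5: P0=M P1=I  mem[L5]=12
14. P0: load  L5  bus=[-]  L5: P0=M P1=I  mem[L5]=12
15. P1: load  L2  bus=[-]  L2: P0=I P1=M  mem[L2]=90
16. P0: store L1 := 89  bus=[BusRdX,Flush]  L1: P0=M P1=I  mem[L1]=84
17. P1: store L3 := 21  bus=[BusRdX]  L3: P0=I P1=M  mem[L3]=10
18. P1: load  L4  bus=[BusRd]  L4: P0=I P1=S  mem[L4]=0
19. P0: load  L5  bus=[-]  L5: P0=M P1=I  mem[L5]=12
20. P0: load  L0  bus=[BusRd]  L0: P0=S P1=S  mem[L0]=60
21. P0: load  L2  bus=[BusRd,Flush]  L2: P0=S P1=S  mem[L2]=68
22. P0: store L1 := 56  bus=[-]  L1: P0=M P1=I  mem[L1]=84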